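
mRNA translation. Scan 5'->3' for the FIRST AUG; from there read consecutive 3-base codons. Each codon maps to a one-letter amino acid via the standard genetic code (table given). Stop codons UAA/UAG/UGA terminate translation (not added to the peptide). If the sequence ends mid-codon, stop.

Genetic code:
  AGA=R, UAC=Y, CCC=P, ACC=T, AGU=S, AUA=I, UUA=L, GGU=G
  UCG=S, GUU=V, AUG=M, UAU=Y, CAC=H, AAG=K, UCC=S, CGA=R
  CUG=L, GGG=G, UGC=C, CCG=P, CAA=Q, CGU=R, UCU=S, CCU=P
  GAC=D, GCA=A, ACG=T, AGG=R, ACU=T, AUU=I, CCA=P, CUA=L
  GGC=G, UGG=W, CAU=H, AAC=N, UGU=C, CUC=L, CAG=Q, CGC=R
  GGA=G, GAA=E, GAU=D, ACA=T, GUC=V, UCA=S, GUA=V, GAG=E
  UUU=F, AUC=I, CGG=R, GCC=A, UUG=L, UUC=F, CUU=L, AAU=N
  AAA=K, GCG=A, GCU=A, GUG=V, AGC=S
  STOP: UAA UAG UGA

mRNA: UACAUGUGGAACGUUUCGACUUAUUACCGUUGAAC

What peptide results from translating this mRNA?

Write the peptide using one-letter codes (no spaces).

start AUG at pos 3
pos 3: AUG -> M; peptide=M
pos 6: UGG -> W; peptide=MW
pos 9: AAC -> N; peptide=MWN
pos 12: GUU -> V; peptide=MWNV
pos 15: UCG -> S; peptide=MWNVS
pos 18: ACU -> T; peptide=MWNVST
pos 21: UAU -> Y; peptide=MWNVSTY
pos 24: UAC -> Y; peptide=MWNVSTYY
pos 27: CGU -> R; peptide=MWNVSTYYR
pos 30: UGA -> STOP

Answer: MWNVSTYYR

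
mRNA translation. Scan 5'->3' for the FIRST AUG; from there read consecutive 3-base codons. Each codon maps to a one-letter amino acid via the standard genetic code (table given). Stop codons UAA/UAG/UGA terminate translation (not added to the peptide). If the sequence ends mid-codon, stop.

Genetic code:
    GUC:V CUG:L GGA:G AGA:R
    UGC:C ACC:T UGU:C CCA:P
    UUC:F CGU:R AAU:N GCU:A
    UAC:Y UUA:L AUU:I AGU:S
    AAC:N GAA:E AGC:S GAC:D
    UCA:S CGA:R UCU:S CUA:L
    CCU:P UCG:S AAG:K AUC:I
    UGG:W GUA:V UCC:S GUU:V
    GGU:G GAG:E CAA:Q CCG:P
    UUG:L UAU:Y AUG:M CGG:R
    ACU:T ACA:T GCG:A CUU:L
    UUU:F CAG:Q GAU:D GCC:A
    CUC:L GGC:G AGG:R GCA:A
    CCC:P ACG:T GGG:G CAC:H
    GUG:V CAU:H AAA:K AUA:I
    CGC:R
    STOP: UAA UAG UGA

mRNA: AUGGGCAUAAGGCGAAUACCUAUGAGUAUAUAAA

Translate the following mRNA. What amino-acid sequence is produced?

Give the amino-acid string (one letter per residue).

start AUG at pos 0
pos 0: AUG -> M; peptide=M
pos 3: GGC -> G; peptide=MG
pos 6: AUA -> I; peptide=MGI
pos 9: AGG -> R; peptide=MGIR
pos 12: CGA -> R; peptide=MGIRR
pos 15: AUA -> I; peptide=MGIRRI
pos 18: CCU -> P; peptide=MGIRRIP
pos 21: AUG -> M; peptide=MGIRRIPM
pos 24: AGU -> S; peptide=MGIRRIPMS
pos 27: AUA -> I; peptide=MGIRRIPMSI
pos 30: UAA -> STOP

Answer: MGIRRIPMSI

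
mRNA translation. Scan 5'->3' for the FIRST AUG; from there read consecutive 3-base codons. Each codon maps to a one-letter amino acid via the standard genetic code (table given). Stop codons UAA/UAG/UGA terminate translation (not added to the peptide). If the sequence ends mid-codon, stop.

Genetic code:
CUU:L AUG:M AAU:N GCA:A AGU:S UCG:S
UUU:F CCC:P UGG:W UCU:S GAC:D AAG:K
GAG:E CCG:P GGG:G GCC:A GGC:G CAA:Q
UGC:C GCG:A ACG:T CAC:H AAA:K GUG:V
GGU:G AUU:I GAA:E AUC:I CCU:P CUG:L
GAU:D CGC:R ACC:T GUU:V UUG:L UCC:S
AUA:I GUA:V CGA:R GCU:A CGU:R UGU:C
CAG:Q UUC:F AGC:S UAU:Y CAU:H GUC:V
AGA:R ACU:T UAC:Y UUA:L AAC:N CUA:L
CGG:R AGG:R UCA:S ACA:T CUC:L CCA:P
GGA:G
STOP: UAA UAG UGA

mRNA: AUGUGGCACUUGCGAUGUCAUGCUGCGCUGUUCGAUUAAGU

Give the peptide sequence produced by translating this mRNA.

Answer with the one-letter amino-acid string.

start AUG at pos 0
pos 0: AUG -> M; peptide=M
pos 3: UGG -> W; peptide=MW
pos 6: CAC -> H; peptide=MWH
pos 9: UUG -> L; peptide=MWHL
pos 12: CGA -> R; peptide=MWHLR
pos 15: UGU -> C; peptide=MWHLRC
pos 18: CAU -> H; peptide=MWHLRCH
pos 21: GCU -> A; peptide=MWHLRCHA
pos 24: GCG -> A; peptide=MWHLRCHAA
pos 27: CUG -> L; peptide=MWHLRCHAAL
pos 30: UUC -> F; peptide=MWHLRCHAALF
pos 33: GAU -> D; peptide=MWHLRCHAALFD
pos 36: UAA -> STOP

Answer: MWHLRCHAALFD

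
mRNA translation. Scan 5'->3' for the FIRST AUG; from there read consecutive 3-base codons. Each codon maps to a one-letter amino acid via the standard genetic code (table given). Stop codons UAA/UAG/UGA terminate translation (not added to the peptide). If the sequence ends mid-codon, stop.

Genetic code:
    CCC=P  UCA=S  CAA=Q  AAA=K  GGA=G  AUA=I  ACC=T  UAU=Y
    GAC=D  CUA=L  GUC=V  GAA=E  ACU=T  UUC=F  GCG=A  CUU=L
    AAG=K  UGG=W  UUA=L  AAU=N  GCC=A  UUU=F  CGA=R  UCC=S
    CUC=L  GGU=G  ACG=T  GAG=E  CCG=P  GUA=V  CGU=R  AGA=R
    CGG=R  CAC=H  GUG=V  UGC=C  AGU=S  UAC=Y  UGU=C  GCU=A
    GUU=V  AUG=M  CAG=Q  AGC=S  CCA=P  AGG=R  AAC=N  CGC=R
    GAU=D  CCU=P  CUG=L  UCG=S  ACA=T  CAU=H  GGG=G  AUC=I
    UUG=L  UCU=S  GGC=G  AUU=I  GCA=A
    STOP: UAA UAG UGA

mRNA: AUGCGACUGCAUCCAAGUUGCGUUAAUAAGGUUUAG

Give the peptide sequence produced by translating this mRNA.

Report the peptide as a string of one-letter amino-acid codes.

start AUG at pos 0
pos 0: AUG -> M; peptide=M
pos 3: CGA -> R; peptide=MR
pos 6: CUG -> L; peptide=MRL
pos 9: CAU -> H; peptide=MRLH
pos 12: CCA -> P; peptide=MRLHP
pos 15: AGU -> S; peptide=MRLHPS
pos 18: UGC -> C; peptide=MRLHPSC
pos 21: GUU -> V; peptide=MRLHPSCV
pos 24: AAU -> N; peptide=MRLHPSCVN
pos 27: AAG -> K; peptide=MRLHPSCVNK
pos 30: GUU -> V; peptide=MRLHPSCVNKV
pos 33: UAG -> STOP

Answer: MRLHPSCVNKV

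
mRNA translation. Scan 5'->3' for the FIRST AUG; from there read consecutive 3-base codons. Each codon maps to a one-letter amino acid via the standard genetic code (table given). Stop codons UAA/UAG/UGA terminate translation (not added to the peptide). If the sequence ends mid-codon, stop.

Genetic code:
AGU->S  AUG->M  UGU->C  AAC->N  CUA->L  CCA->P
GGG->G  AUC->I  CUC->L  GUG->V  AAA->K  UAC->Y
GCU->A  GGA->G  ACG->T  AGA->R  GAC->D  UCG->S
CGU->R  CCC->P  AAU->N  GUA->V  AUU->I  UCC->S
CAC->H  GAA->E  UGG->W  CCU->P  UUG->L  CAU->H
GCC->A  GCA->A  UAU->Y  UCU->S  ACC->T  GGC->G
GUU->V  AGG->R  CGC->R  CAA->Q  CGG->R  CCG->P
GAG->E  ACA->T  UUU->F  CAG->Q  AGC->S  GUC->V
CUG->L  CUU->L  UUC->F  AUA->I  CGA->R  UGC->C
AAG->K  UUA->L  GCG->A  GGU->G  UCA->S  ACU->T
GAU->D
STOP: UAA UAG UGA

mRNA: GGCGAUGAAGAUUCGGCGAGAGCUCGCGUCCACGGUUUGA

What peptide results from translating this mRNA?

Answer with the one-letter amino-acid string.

start AUG at pos 4
pos 4: AUG -> M; peptide=M
pos 7: AAG -> K; peptide=MK
pos 10: AUU -> I; peptide=MKI
pos 13: CGG -> R; peptide=MKIR
pos 16: CGA -> R; peptide=MKIRR
pos 19: GAG -> E; peptide=MKIRRE
pos 22: CUC -> L; peptide=MKIRREL
pos 25: GCG -> A; peptide=MKIRRELA
pos 28: UCC -> S; peptide=MKIRRELAS
pos 31: ACG -> T; peptide=MKIRRELAST
pos 34: GUU -> V; peptide=MKIRRELASTV
pos 37: UGA -> STOP

Answer: MKIRRELASTV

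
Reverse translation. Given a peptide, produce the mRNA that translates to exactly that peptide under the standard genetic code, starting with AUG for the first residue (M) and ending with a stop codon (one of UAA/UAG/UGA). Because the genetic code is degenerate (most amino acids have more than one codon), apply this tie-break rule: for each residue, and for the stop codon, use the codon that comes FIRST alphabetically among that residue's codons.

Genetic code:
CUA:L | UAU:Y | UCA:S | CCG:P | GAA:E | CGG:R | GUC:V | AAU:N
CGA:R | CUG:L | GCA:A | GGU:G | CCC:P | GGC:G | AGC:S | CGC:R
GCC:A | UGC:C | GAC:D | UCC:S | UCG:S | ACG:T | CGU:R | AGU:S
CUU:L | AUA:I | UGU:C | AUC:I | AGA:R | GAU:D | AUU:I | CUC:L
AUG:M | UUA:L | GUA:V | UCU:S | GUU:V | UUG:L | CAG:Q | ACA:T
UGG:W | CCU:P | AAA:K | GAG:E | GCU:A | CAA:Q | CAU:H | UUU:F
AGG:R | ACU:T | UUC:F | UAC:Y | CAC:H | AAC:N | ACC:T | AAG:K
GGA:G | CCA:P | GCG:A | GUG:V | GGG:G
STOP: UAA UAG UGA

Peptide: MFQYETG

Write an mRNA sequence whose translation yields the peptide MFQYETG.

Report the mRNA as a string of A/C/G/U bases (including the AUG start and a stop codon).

residue 1: M -> AUG (start codon)
residue 2: F codons sorted = UUC,UUU -> pick first = UUC
residue 3: Q codons sorted = CAA,CAG -> pick first = CAA
residue 4: Y codons sorted = UAC,UAU -> pick first = UAC
residue 5: E codons sorted = GAA,GAG -> pick first = GAA
residue 6: T codons sorted = ACA,ACC,ACG,ACU -> pick first = ACA
residue 7: G codons sorted = GGA,GGC,GGG,GGU -> pick first = GGA
terminator: stop codons sorted = UAA,UAG,UGA -> pick first = UAA

Answer: mRNA: AUGUUCCAAUACGAAACAGGAUAA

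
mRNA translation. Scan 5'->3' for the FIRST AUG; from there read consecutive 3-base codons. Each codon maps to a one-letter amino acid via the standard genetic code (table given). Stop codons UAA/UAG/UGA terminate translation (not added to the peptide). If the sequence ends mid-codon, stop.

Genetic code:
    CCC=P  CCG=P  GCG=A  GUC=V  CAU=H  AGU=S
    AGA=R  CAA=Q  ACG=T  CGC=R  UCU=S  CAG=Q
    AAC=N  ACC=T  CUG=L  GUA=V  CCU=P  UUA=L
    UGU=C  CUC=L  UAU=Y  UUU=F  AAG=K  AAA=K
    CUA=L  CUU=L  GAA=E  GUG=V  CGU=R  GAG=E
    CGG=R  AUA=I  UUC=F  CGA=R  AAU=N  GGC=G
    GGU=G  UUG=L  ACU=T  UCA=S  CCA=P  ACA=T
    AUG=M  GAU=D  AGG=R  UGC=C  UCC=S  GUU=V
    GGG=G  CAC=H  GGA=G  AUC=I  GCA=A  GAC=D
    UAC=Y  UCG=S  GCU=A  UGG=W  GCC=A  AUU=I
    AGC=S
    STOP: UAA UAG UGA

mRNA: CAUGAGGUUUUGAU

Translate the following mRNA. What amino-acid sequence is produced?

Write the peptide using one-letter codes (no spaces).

Answer: MRF

Derivation:
start AUG at pos 1
pos 1: AUG -> M; peptide=M
pos 4: AGG -> R; peptide=MR
pos 7: UUU -> F; peptide=MRF
pos 10: UGA -> STOP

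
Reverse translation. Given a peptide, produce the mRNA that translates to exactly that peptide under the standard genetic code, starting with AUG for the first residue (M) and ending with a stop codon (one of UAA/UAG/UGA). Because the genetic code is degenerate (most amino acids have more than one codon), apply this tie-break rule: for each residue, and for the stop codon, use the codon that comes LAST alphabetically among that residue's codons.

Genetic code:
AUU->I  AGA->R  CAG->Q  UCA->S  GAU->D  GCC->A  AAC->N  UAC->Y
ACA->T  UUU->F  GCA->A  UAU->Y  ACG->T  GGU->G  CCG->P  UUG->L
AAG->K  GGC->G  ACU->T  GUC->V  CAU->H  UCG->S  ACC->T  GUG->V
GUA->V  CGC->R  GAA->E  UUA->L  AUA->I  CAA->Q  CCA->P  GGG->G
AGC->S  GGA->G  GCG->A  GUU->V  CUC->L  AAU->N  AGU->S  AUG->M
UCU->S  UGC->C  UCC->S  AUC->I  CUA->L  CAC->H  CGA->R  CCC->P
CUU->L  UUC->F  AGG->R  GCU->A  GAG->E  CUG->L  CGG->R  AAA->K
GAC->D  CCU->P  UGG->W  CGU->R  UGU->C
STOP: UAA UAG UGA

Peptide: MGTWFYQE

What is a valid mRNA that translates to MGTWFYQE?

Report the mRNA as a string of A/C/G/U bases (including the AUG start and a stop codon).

residue 1: M -> AUG (start codon)
residue 2: G codons sorted = GGA,GGC,GGG,GGU -> pick last = GGU
residue 3: T codons sorted = ACA,ACC,ACG,ACU -> pick last = ACU
residue 4: W -> UGG (only codon)
residue 5: F codons sorted = UUC,UUU -> pick last = UUU
residue 6: Y codons sorted = UAC,UAU -> pick last = UAU
residue 7: Q codons sorted = CAA,CAG -> pick last = CAG
residue 8: E codons sorted = GAA,GAG -> pick last = GAG
terminator: stop codons sorted = UAA,UAG,UGA -> pick last = UGA

Answer: mRNA: AUGGGUACUUGGUUUUAUCAGGAGUGA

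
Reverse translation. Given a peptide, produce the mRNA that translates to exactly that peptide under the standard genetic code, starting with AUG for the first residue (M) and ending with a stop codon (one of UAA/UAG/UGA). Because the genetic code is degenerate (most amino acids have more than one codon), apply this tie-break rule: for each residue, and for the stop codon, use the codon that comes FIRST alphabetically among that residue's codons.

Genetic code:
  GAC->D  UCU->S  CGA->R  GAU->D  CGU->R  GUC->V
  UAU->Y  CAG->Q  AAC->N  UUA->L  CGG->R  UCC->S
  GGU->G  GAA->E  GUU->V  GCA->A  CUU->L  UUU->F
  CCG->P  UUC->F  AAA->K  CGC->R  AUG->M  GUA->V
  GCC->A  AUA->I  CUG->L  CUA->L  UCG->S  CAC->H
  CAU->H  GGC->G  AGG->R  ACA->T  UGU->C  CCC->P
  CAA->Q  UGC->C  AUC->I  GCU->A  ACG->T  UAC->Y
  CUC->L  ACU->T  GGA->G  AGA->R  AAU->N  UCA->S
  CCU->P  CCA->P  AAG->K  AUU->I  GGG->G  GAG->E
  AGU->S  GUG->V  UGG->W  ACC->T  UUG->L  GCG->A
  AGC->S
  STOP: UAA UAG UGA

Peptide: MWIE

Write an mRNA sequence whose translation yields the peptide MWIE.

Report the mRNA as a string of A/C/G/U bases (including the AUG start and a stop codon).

Answer: mRNA: AUGUGGAUAGAAUAA

Derivation:
residue 1: M -> AUG (start codon)
residue 2: W -> UGG (only codon)
residue 3: I codons sorted = AUA,AUC,AUU -> pick first = AUA
residue 4: E codons sorted = GAA,GAG -> pick first = GAA
terminator: stop codons sorted = UAA,UAG,UGA -> pick first = UAA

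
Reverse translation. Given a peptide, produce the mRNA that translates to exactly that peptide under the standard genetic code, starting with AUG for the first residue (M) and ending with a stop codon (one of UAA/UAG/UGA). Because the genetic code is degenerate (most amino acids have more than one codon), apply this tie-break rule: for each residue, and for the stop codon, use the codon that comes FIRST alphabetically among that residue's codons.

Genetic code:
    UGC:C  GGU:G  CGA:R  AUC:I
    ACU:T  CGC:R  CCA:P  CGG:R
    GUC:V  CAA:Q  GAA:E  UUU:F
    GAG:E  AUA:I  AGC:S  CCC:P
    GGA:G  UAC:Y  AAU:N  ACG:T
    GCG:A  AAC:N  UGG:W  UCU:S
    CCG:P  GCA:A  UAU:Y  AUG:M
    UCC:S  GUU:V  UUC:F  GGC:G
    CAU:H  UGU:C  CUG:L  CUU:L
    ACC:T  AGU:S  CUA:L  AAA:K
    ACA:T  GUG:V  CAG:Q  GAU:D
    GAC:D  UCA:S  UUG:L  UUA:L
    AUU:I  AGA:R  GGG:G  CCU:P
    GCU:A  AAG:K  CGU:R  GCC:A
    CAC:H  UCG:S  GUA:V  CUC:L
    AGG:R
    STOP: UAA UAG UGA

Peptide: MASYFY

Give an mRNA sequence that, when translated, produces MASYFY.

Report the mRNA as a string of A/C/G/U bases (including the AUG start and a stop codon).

Answer: mRNA: AUGGCAAGCUACUUCUACUAA

Derivation:
residue 1: M -> AUG (start codon)
residue 2: A codons sorted = GCA,GCC,GCG,GCU -> pick first = GCA
residue 3: S codons sorted = AGC,AGU,UCA,UCC,UCG,UCU -> pick first = AGC
residue 4: Y codons sorted = UAC,UAU -> pick first = UAC
residue 5: F codons sorted = UUC,UUU -> pick first = UUC
residue 6: Y codons sorted = UAC,UAU -> pick first = UAC
terminator: stop codons sorted = UAA,UAG,UGA -> pick first = UAA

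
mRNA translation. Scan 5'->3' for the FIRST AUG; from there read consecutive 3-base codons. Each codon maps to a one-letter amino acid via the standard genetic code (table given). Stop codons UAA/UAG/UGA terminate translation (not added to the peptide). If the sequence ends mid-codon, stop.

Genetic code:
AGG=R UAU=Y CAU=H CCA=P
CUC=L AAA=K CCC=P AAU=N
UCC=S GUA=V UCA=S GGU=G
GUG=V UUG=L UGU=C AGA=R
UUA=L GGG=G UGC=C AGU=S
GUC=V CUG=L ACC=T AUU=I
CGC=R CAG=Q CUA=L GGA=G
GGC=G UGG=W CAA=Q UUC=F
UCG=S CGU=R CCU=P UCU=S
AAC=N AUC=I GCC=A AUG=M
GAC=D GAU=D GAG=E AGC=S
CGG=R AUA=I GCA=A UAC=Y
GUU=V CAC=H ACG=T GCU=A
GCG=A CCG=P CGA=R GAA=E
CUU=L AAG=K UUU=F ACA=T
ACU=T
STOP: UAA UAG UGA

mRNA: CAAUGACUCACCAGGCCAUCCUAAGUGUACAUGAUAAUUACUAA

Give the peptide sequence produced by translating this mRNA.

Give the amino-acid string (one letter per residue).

start AUG at pos 2
pos 2: AUG -> M; peptide=M
pos 5: ACU -> T; peptide=MT
pos 8: CAC -> H; peptide=MTH
pos 11: CAG -> Q; peptide=MTHQ
pos 14: GCC -> A; peptide=MTHQA
pos 17: AUC -> I; peptide=MTHQAI
pos 20: CUA -> L; peptide=MTHQAIL
pos 23: AGU -> S; peptide=MTHQAILS
pos 26: GUA -> V; peptide=MTHQAILSV
pos 29: CAU -> H; peptide=MTHQAILSVH
pos 32: GAU -> D; peptide=MTHQAILSVHD
pos 35: AAU -> N; peptide=MTHQAILSVHDN
pos 38: UAC -> Y; peptide=MTHQAILSVHDNY
pos 41: UAA -> STOP

Answer: MTHQAILSVHDNY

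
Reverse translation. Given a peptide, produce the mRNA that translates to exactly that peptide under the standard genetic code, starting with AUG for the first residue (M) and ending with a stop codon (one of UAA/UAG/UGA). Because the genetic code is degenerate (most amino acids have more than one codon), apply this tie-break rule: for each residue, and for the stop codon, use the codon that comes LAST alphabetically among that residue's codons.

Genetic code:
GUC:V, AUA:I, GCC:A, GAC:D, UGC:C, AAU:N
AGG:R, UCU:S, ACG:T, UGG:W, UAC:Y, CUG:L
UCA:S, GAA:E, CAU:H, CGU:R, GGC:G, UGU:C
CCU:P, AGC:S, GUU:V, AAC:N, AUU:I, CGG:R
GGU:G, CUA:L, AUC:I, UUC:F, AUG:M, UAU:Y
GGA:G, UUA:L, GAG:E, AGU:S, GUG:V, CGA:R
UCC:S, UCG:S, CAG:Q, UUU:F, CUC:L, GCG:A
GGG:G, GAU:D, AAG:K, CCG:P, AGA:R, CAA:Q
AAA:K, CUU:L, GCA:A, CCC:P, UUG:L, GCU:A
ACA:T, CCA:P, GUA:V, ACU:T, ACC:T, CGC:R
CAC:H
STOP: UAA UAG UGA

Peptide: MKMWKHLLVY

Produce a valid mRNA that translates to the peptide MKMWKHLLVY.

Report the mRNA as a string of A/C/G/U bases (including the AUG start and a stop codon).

Answer: mRNA: AUGAAGAUGUGGAAGCAUUUGUUGGUUUAUUGA

Derivation:
residue 1: M -> AUG (start codon)
residue 2: K codons sorted = AAA,AAG -> pick last = AAG
residue 3: M -> AUG (only codon)
residue 4: W -> UGG (only codon)
residue 5: K codons sorted = AAA,AAG -> pick last = AAG
residue 6: H codons sorted = CAC,CAU -> pick last = CAU
residue 7: L codons sorted = CUA,CUC,CUG,CUU,UUA,UUG -> pick last = UUG
residue 8: L codons sorted = CUA,CUC,CUG,CUU,UUA,UUG -> pick last = UUG
residue 9: V codons sorted = GUA,GUC,GUG,GUU -> pick last = GUU
residue 10: Y codons sorted = UAC,UAU -> pick last = UAU
terminator: stop codons sorted = UAA,UAG,UGA -> pick last = UGA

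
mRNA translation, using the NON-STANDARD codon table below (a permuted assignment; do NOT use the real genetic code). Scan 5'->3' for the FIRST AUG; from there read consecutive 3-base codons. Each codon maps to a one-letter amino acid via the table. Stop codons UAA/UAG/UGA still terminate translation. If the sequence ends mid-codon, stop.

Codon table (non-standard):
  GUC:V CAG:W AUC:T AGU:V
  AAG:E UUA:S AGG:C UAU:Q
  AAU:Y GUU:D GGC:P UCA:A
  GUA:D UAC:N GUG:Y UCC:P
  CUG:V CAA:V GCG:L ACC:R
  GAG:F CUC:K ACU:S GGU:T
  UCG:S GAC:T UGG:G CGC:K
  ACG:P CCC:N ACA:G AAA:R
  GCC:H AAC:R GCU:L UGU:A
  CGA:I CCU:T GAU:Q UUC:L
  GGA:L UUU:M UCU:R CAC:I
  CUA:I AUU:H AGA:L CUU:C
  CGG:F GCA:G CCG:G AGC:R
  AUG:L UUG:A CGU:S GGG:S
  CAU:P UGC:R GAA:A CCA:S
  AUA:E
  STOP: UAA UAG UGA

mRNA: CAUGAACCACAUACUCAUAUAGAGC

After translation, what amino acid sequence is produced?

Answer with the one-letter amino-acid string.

start AUG at pos 1
pos 1: AUG -> L; peptide=L
pos 4: AAC -> R; peptide=LR
pos 7: CAC -> I; peptide=LRI
pos 10: AUA -> E; peptide=LRIE
pos 13: CUC -> K; peptide=LRIEK
pos 16: AUA -> E; peptide=LRIEKE
pos 19: UAG -> STOP

Answer: LRIEKE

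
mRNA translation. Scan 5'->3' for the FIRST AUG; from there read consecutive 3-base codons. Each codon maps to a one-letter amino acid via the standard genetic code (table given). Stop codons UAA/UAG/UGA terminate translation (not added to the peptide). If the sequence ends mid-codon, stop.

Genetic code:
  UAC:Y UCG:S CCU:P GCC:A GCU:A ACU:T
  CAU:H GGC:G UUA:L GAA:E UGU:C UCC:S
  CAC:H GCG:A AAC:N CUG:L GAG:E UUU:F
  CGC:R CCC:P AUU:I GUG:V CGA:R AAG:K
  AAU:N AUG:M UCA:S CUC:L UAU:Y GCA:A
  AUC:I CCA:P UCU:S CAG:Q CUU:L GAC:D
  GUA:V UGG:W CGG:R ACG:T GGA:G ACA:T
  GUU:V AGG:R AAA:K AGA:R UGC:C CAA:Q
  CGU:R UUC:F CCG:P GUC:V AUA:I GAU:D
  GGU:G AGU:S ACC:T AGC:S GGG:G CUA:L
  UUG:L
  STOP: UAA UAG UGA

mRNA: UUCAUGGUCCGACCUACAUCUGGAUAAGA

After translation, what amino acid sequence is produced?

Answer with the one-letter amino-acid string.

start AUG at pos 3
pos 3: AUG -> M; peptide=M
pos 6: GUC -> V; peptide=MV
pos 9: CGA -> R; peptide=MVR
pos 12: CCU -> P; peptide=MVRP
pos 15: ACA -> T; peptide=MVRPT
pos 18: UCU -> S; peptide=MVRPTS
pos 21: GGA -> G; peptide=MVRPTSG
pos 24: UAA -> STOP

Answer: MVRPTSG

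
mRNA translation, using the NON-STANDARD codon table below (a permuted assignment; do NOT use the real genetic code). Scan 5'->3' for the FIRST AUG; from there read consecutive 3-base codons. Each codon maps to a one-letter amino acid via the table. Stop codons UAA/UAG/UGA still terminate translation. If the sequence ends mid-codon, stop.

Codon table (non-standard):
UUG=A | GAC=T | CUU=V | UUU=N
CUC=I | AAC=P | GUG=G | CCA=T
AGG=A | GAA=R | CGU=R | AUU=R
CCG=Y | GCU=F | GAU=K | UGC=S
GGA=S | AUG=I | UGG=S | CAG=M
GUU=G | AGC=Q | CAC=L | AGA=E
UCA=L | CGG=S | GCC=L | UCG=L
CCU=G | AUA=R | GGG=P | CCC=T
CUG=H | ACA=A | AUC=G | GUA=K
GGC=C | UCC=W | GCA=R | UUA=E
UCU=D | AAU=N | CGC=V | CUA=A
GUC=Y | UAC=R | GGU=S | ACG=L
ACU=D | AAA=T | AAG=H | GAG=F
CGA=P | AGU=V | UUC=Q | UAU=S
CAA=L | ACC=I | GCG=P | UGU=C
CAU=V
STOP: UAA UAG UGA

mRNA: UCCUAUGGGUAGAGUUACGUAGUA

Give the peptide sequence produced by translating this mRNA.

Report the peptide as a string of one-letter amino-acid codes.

start AUG at pos 4
pos 4: AUG -> I; peptide=I
pos 7: GGU -> S; peptide=IS
pos 10: AGA -> E; peptide=ISE
pos 13: GUU -> G; peptide=ISEG
pos 16: ACG -> L; peptide=ISEGL
pos 19: UAG -> STOP

Answer: ISEGL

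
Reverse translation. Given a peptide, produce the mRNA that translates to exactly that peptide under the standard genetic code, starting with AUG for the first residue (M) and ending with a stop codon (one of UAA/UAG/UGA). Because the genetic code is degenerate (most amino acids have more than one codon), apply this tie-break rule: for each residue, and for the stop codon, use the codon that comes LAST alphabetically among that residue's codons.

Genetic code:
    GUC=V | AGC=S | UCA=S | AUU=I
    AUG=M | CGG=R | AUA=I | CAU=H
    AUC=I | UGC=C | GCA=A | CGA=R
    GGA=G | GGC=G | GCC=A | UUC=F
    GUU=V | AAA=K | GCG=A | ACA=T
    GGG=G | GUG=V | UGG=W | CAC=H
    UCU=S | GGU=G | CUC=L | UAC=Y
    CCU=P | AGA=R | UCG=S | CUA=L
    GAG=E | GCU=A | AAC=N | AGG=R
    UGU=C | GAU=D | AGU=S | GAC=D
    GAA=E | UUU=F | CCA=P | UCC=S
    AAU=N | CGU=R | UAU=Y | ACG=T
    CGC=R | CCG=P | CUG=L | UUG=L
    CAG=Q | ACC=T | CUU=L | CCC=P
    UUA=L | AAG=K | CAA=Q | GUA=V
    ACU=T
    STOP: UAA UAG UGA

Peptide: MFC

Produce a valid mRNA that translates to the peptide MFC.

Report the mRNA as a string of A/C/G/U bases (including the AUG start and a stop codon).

Answer: mRNA: AUGUUUUGUUGA

Derivation:
residue 1: M -> AUG (start codon)
residue 2: F codons sorted = UUC,UUU -> pick last = UUU
residue 3: C codons sorted = UGC,UGU -> pick last = UGU
terminator: stop codons sorted = UAA,UAG,UGA -> pick last = UGA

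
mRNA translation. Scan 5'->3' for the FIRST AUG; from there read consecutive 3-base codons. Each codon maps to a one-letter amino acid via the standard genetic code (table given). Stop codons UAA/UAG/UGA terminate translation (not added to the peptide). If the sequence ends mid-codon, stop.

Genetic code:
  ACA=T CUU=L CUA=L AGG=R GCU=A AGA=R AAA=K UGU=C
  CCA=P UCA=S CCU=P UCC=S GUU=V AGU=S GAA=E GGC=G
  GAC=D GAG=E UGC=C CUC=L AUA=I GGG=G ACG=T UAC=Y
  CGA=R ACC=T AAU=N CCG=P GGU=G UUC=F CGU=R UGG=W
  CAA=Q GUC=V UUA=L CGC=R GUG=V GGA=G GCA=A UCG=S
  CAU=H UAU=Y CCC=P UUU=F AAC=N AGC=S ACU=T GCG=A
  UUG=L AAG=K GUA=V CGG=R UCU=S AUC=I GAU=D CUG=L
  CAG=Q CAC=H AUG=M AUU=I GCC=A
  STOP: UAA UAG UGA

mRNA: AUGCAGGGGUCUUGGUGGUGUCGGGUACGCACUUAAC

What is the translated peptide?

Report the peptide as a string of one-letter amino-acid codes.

start AUG at pos 0
pos 0: AUG -> M; peptide=M
pos 3: CAG -> Q; peptide=MQ
pos 6: GGG -> G; peptide=MQG
pos 9: UCU -> S; peptide=MQGS
pos 12: UGG -> W; peptide=MQGSW
pos 15: UGG -> W; peptide=MQGSWW
pos 18: UGU -> C; peptide=MQGSWWC
pos 21: CGG -> R; peptide=MQGSWWCR
pos 24: GUA -> V; peptide=MQGSWWCRV
pos 27: CGC -> R; peptide=MQGSWWCRVR
pos 30: ACU -> T; peptide=MQGSWWCRVRT
pos 33: UAA -> STOP

Answer: MQGSWWCRVRT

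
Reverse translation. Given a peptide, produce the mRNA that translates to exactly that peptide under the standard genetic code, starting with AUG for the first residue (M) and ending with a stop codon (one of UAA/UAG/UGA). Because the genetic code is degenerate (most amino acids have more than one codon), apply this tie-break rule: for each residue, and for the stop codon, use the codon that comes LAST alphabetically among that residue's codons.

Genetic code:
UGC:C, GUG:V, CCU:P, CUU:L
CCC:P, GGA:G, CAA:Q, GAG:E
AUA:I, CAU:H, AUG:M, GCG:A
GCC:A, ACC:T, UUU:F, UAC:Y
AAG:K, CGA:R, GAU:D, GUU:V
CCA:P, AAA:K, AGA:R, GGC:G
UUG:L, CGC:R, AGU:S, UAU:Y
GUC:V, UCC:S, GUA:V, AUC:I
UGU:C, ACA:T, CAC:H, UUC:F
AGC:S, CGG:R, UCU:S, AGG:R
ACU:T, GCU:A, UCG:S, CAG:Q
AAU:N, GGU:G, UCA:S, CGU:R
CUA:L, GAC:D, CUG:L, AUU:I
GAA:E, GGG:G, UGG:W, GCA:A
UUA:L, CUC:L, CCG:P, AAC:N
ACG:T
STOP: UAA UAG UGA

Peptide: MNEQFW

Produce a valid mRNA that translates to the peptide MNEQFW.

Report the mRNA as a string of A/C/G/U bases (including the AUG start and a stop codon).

Answer: mRNA: AUGAAUGAGCAGUUUUGGUGA

Derivation:
residue 1: M -> AUG (start codon)
residue 2: N codons sorted = AAC,AAU -> pick last = AAU
residue 3: E codons sorted = GAA,GAG -> pick last = GAG
residue 4: Q codons sorted = CAA,CAG -> pick last = CAG
residue 5: F codons sorted = UUC,UUU -> pick last = UUU
residue 6: W -> UGG (only codon)
terminator: stop codons sorted = UAA,UAG,UGA -> pick last = UGA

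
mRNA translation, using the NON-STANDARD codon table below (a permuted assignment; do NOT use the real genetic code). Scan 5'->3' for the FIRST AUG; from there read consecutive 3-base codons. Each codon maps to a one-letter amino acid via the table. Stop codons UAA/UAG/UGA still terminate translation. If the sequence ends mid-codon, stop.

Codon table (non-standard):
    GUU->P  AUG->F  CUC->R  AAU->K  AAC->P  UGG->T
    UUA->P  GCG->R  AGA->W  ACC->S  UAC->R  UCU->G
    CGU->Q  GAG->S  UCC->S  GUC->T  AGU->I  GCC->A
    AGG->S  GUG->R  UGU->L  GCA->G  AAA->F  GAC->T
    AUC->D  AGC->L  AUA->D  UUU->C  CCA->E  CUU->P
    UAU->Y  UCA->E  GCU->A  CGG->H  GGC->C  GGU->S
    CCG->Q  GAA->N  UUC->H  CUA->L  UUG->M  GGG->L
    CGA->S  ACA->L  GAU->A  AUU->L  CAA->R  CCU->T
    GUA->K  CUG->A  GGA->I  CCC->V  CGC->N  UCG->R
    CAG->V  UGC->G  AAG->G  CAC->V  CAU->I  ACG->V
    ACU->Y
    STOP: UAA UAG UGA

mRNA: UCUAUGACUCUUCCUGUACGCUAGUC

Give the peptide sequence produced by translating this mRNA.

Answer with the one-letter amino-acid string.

Answer: FYPTKN

Derivation:
start AUG at pos 3
pos 3: AUG -> F; peptide=F
pos 6: ACU -> Y; peptide=FY
pos 9: CUU -> P; peptide=FYP
pos 12: CCU -> T; peptide=FYPT
pos 15: GUA -> K; peptide=FYPTK
pos 18: CGC -> N; peptide=FYPTKN
pos 21: UAG -> STOP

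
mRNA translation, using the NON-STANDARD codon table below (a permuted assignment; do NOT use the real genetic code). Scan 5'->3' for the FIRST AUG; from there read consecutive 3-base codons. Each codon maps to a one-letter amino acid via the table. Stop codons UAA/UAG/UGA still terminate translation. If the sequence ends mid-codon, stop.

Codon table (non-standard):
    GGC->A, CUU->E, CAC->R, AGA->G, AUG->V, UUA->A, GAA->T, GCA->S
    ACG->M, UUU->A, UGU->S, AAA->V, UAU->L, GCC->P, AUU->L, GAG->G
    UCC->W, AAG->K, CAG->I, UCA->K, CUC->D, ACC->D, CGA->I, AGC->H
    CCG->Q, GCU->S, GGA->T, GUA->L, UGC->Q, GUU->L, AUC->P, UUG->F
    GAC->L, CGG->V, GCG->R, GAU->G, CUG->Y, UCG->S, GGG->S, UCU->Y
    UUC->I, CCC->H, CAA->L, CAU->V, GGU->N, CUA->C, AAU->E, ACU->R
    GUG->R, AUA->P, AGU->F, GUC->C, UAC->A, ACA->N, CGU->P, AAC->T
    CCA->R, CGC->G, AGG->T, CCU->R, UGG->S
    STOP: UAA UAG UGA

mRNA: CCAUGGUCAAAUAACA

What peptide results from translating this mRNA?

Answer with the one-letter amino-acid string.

Answer: VCV

Derivation:
start AUG at pos 2
pos 2: AUG -> V; peptide=V
pos 5: GUC -> C; peptide=VC
pos 8: AAA -> V; peptide=VCV
pos 11: UAA -> STOP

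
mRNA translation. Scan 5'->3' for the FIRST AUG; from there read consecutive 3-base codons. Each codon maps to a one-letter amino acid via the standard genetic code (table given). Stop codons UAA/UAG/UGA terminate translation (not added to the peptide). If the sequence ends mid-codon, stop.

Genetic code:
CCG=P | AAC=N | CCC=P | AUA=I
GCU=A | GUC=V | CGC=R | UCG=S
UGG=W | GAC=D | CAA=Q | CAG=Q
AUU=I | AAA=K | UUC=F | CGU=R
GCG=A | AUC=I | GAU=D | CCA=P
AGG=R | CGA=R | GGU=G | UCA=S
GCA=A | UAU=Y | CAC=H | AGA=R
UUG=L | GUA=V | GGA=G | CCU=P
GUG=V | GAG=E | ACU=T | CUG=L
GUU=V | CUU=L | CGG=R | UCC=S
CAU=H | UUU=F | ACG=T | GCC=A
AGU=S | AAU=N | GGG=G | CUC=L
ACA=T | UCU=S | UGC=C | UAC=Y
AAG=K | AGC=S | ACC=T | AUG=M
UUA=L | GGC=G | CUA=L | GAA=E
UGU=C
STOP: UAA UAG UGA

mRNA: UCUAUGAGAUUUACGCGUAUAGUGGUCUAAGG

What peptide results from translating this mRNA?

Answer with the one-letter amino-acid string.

Answer: MRFTRIVV

Derivation:
start AUG at pos 3
pos 3: AUG -> M; peptide=M
pos 6: AGA -> R; peptide=MR
pos 9: UUU -> F; peptide=MRF
pos 12: ACG -> T; peptide=MRFT
pos 15: CGU -> R; peptide=MRFTR
pos 18: AUA -> I; peptide=MRFTRI
pos 21: GUG -> V; peptide=MRFTRIV
pos 24: GUC -> V; peptide=MRFTRIVV
pos 27: UAA -> STOP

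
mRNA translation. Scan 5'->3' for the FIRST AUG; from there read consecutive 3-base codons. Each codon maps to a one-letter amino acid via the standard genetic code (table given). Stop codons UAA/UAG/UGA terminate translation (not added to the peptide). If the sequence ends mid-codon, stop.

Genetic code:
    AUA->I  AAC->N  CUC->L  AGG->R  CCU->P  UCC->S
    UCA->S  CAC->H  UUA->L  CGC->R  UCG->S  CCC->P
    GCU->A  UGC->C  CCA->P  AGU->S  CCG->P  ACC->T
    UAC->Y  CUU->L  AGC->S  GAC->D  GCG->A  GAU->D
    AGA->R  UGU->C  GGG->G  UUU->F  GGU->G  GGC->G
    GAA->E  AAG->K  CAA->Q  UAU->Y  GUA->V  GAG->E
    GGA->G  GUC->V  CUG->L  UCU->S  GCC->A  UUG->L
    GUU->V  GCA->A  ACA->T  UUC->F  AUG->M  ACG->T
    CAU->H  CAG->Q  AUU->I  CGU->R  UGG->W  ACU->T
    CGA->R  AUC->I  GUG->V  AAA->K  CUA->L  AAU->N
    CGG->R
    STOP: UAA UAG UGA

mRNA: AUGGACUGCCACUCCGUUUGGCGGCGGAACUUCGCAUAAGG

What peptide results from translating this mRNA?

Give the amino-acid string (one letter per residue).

start AUG at pos 0
pos 0: AUG -> M; peptide=M
pos 3: GAC -> D; peptide=MD
pos 6: UGC -> C; peptide=MDC
pos 9: CAC -> H; peptide=MDCH
pos 12: UCC -> S; peptide=MDCHS
pos 15: GUU -> V; peptide=MDCHSV
pos 18: UGG -> W; peptide=MDCHSVW
pos 21: CGG -> R; peptide=MDCHSVWR
pos 24: CGG -> R; peptide=MDCHSVWRR
pos 27: AAC -> N; peptide=MDCHSVWRRN
pos 30: UUC -> F; peptide=MDCHSVWRRNF
pos 33: GCA -> A; peptide=MDCHSVWRRNFA
pos 36: UAA -> STOP

Answer: MDCHSVWRRNFA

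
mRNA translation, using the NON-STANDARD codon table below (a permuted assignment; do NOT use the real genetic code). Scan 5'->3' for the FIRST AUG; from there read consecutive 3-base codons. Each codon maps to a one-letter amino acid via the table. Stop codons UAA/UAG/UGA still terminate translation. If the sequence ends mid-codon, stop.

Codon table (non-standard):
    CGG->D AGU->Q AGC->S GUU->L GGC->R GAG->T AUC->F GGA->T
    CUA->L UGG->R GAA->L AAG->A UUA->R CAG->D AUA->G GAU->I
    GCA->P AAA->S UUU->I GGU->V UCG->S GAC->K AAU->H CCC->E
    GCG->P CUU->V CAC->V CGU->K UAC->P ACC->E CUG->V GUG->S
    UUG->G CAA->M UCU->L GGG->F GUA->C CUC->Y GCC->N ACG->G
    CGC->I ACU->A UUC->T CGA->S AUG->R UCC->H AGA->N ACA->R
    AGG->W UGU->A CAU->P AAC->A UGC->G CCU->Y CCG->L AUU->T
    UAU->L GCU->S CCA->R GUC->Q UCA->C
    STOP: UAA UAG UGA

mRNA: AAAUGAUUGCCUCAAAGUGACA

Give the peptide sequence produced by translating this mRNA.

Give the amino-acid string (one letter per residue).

Answer: RTNCA

Derivation:
start AUG at pos 2
pos 2: AUG -> R; peptide=R
pos 5: AUU -> T; peptide=RT
pos 8: GCC -> N; peptide=RTN
pos 11: UCA -> C; peptide=RTNC
pos 14: AAG -> A; peptide=RTNCA
pos 17: UGA -> STOP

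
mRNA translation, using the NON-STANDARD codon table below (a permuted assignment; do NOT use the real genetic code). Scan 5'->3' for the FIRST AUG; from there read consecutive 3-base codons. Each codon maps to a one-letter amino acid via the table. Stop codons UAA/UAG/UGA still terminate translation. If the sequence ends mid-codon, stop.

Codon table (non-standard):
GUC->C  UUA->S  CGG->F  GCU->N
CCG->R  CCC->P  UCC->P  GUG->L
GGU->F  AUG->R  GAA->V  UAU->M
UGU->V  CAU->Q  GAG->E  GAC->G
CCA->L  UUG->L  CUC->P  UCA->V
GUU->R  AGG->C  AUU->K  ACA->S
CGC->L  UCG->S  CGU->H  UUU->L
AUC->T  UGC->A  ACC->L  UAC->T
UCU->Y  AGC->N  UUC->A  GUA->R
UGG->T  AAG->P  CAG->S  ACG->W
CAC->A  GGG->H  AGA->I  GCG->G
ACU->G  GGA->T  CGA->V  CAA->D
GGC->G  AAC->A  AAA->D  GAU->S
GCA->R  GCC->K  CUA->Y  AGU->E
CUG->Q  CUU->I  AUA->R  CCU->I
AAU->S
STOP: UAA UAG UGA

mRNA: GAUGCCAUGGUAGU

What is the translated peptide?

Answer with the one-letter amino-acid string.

start AUG at pos 1
pos 1: AUG -> R; peptide=R
pos 4: CCA -> L; peptide=RL
pos 7: UGG -> T; peptide=RLT
pos 10: UAG -> STOP

Answer: RLT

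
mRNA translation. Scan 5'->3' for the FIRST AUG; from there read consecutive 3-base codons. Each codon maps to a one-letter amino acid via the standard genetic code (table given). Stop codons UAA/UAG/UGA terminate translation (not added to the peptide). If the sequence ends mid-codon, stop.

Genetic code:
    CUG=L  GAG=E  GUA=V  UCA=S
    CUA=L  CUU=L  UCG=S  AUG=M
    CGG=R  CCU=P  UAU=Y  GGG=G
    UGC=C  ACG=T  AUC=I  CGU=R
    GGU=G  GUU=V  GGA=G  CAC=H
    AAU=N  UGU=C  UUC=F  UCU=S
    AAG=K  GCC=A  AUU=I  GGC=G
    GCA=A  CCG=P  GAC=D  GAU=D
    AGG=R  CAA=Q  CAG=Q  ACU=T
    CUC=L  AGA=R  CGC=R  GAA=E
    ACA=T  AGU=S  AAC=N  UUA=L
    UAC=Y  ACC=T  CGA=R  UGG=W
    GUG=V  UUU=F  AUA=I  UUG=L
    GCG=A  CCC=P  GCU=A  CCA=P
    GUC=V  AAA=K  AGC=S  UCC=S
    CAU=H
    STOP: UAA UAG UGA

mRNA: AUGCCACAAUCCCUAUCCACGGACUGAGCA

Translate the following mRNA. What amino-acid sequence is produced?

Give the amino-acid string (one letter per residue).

Answer: MPQSLSTD

Derivation:
start AUG at pos 0
pos 0: AUG -> M; peptide=M
pos 3: CCA -> P; peptide=MP
pos 6: CAA -> Q; peptide=MPQ
pos 9: UCC -> S; peptide=MPQS
pos 12: CUA -> L; peptide=MPQSL
pos 15: UCC -> S; peptide=MPQSLS
pos 18: ACG -> T; peptide=MPQSLST
pos 21: GAC -> D; peptide=MPQSLSTD
pos 24: UGA -> STOP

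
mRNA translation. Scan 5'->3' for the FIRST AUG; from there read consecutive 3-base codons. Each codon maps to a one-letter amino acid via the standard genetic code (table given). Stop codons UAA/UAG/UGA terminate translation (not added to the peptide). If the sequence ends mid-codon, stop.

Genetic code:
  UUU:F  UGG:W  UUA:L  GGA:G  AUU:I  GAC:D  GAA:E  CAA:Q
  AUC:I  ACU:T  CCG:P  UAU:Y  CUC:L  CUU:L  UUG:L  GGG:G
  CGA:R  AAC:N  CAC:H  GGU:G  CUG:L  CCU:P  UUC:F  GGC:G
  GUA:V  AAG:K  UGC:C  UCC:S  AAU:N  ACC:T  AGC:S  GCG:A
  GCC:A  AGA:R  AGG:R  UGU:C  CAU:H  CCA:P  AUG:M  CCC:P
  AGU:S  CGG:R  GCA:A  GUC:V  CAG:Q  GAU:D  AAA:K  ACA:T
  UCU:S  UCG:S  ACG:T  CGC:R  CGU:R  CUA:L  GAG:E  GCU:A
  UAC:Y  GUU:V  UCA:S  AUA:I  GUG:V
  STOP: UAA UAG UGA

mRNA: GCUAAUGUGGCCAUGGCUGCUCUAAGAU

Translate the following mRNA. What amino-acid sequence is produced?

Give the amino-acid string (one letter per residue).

Answer: MWPWLL

Derivation:
start AUG at pos 4
pos 4: AUG -> M; peptide=M
pos 7: UGG -> W; peptide=MW
pos 10: CCA -> P; peptide=MWP
pos 13: UGG -> W; peptide=MWPW
pos 16: CUG -> L; peptide=MWPWL
pos 19: CUC -> L; peptide=MWPWLL
pos 22: UAA -> STOP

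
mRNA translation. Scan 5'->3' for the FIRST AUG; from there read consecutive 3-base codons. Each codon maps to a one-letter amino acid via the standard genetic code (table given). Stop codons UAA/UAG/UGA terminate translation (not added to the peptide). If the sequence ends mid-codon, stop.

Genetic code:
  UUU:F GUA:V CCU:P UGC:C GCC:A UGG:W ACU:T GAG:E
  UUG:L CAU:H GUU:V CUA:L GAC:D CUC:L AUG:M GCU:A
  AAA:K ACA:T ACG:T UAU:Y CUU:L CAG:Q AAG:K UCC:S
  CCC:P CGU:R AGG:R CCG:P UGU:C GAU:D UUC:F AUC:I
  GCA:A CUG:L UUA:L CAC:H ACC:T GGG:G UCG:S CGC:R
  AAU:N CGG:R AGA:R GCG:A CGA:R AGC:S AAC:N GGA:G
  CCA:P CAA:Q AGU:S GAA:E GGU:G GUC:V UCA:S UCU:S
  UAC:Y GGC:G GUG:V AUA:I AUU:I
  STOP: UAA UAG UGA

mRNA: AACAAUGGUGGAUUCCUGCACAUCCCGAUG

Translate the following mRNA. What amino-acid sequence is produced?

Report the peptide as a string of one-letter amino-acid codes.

Answer: MVDSCTSR

Derivation:
start AUG at pos 4
pos 4: AUG -> M; peptide=M
pos 7: GUG -> V; peptide=MV
pos 10: GAU -> D; peptide=MVD
pos 13: UCC -> S; peptide=MVDS
pos 16: UGC -> C; peptide=MVDSC
pos 19: ACA -> T; peptide=MVDSCT
pos 22: UCC -> S; peptide=MVDSCTS
pos 25: CGA -> R; peptide=MVDSCTSR
pos 28: only 2 nt remain (<3), stop (end of mRNA)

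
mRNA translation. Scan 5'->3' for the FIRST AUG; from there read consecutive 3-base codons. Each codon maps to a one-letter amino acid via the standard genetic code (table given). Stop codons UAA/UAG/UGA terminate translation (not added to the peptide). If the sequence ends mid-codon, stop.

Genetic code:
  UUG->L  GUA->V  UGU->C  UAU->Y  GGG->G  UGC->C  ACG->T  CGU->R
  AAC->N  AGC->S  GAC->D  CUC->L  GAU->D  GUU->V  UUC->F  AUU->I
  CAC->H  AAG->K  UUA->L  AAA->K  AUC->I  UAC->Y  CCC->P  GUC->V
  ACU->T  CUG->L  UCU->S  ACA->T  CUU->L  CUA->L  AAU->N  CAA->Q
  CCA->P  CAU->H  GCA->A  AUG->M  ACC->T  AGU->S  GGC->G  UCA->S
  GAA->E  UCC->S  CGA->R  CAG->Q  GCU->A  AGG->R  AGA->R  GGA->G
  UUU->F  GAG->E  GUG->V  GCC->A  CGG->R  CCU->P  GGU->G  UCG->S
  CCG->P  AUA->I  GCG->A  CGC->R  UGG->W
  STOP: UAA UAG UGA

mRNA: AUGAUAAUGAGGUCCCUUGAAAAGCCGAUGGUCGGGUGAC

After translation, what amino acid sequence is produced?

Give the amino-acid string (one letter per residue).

Answer: MIMRSLEKPMVG

Derivation:
start AUG at pos 0
pos 0: AUG -> M; peptide=M
pos 3: AUA -> I; peptide=MI
pos 6: AUG -> M; peptide=MIM
pos 9: AGG -> R; peptide=MIMR
pos 12: UCC -> S; peptide=MIMRS
pos 15: CUU -> L; peptide=MIMRSL
pos 18: GAA -> E; peptide=MIMRSLE
pos 21: AAG -> K; peptide=MIMRSLEK
pos 24: CCG -> P; peptide=MIMRSLEKP
pos 27: AUG -> M; peptide=MIMRSLEKPM
pos 30: GUC -> V; peptide=MIMRSLEKPMV
pos 33: GGG -> G; peptide=MIMRSLEKPMVG
pos 36: UGA -> STOP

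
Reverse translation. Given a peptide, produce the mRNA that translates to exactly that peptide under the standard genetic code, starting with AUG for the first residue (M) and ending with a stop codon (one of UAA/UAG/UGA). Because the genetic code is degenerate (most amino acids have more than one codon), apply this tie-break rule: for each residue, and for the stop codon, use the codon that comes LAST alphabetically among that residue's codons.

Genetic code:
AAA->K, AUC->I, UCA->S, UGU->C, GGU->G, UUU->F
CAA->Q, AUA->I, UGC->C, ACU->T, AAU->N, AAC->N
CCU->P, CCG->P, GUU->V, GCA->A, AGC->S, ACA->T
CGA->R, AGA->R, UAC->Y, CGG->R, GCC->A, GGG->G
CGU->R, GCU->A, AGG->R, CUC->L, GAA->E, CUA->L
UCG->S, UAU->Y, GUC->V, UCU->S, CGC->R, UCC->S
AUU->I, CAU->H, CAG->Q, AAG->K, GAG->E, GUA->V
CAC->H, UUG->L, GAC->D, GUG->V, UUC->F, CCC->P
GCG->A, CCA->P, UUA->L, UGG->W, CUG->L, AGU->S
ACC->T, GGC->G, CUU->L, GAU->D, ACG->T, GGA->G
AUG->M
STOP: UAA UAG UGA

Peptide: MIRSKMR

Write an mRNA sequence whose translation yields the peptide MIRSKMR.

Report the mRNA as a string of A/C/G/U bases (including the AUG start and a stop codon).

Answer: mRNA: AUGAUUCGUUCUAAGAUGCGUUGA

Derivation:
residue 1: M -> AUG (start codon)
residue 2: I codons sorted = AUA,AUC,AUU -> pick last = AUU
residue 3: R codons sorted = AGA,AGG,CGA,CGC,CGG,CGU -> pick last = CGU
residue 4: S codons sorted = AGC,AGU,UCA,UCC,UCG,UCU -> pick last = UCU
residue 5: K codons sorted = AAA,AAG -> pick last = AAG
residue 6: M -> AUG (only codon)
residue 7: R codons sorted = AGA,AGG,CGA,CGC,CGG,CGU -> pick last = CGU
terminator: stop codons sorted = UAA,UAG,UGA -> pick last = UGA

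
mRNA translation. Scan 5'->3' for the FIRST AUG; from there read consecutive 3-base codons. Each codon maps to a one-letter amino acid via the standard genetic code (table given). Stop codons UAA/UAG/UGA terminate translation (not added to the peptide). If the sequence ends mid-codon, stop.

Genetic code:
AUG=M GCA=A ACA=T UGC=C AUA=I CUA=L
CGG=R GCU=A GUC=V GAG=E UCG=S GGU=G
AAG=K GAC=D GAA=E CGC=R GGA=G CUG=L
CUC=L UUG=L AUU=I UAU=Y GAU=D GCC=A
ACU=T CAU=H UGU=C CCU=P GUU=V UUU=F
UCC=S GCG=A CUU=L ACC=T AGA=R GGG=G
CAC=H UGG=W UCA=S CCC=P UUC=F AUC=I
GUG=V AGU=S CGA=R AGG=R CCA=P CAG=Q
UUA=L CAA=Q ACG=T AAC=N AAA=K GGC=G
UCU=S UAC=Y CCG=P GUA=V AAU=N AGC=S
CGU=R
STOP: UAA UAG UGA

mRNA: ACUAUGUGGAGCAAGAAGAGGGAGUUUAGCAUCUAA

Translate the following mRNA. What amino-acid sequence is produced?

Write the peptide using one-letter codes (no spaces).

Answer: MWSKKREFSI

Derivation:
start AUG at pos 3
pos 3: AUG -> M; peptide=M
pos 6: UGG -> W; peptide=MW
pos 9: AGC -> S; peptide=MWS
pos 12: AAG -> K; peptide=MWSK
pos 15: AAG -> K; peptide=MWSKK
pos 18: AGG -> R; peptide=MWSKKR
pos 21: GAG -> E; peptide=MWSKKRE
pos 24: UUU -> F; peptide=MWSKKREF
pos 27: AGC -> S; peptide=MWSKKREFS
pos 30: AUC -> I; peptide=MWSKKREFSI
pos 33: UAA -> STOP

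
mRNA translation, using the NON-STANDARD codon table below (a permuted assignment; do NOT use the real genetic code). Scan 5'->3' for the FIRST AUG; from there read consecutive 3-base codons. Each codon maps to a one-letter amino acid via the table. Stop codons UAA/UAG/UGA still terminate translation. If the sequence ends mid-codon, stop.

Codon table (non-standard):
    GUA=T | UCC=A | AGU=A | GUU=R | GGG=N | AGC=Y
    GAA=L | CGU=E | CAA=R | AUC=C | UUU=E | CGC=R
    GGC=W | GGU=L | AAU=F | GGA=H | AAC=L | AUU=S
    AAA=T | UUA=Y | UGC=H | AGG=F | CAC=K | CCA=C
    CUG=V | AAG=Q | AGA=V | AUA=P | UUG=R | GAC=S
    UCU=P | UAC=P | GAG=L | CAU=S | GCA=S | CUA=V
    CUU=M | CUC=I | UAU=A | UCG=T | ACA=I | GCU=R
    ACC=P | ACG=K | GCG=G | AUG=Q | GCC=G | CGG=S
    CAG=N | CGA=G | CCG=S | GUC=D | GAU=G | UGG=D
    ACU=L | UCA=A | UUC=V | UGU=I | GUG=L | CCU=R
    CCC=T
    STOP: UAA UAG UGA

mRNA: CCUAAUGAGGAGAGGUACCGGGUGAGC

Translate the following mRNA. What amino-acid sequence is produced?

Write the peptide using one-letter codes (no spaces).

Answer: QFVLPN

Derivation:
start AUG at pos 4
pos 4: AUG -> Q; peptide=Q
pos 7: AGG -> F; peptide=QF
pos 10: AGA -> V; peptide=QFV
pos 13: GGU -> L; peptide=QFVL
pos 16: ACC -> P; peptide=QFVLP
pos 19: GGG -> N; peptide=QFVLPN
pos 22: UGA -> STOP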